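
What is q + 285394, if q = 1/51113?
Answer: 14587343523/51113 ≈ 2.8539e+5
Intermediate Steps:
q = 1/51113 ≈ 1.9564e-5
q + 285394 = 1/51113 + 285394 = 14587343523/51113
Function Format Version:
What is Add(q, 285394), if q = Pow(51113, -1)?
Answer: Rational(14587343523, 51113) ≈ 2.8539e+5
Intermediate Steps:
q = Rational(1, 51113) ≈ 1.9564e-5
Add(q, 285394) = Add(Rational(1, 51113), 285394) = Rational(14587343523, 51113)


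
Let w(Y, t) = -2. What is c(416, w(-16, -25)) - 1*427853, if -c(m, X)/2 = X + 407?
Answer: -428663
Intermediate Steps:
c(m, X) = -814 - 2*X (c(m, X) = -2*(X + 407) = -2*(407 + X) = -814 - 2*X)
c(416, w(-16, -25)) - 1*427853 = (-814 - 2*(-2)) - 1*427853 = (-814 + 4) - 427853 = -810 - 427853 = -428663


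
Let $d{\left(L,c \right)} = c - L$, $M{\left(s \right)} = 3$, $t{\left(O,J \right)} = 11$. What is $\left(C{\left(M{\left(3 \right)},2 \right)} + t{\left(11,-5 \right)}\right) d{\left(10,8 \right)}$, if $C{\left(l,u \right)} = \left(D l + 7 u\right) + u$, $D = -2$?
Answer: $-42$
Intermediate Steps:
$C{\left(l,u \right)} = - 2 l + 8 u$ ($C{\left(l,u \right)} = \left(- 2 l + 7 u\right) + u = - 2 l + 8 u$)
$\left(C{\left(M{\left(3 \right)},2 \right)} + t{\left(11,-5 \right)}\right) d{\left(10,8 \right)} = \left(\left(\left(-2\right) 3 + 8 \cdot 2\right) + 11\right) \left(8 - 10\right) = \left(\left(-6 + 16\right) + 11\right) \left(8 - 10\right) = \left(10 + 11\right) \left(-2\right) = 21 \left(-2\right) = -42$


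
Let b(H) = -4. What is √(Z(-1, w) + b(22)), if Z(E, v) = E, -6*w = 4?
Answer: I*√5 ≈ 2.2361*I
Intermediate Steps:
w = -⅔ (w = -⅙*4 = -⅔ ≈ -0.66667)
√(Z(-1, w) + b(22)) = √(-1 - 4) = √(-5) = I*√5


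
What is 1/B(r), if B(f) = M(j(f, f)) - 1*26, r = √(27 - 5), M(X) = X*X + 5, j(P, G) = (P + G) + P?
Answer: 1/177 ≈ 0.0056497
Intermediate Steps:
j(P, G) = G + 2*P (j(P, G) = (G + P) + P = G + 2*P)
M(X) = 5 + X² (M(X) = X² + 5 = 5 + X²)
r = √22 ≈ 4.6904
B(f) = -21 + 9*f² (B(f) = (5 + (f + 2*f)²) - 1*26 = (5 + (3*f)²) - 26 = (5 + 9*f²) - 26 = -21 + 9*f²)
1/B(r) = 1/(-21 + 9*(√22)²) = 1/(-21 + 9*22) = 1/(-21 + 198) = 1/177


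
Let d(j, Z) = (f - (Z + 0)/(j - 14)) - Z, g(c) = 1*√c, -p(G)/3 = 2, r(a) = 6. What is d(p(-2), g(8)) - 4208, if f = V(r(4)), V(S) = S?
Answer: -4202 - 19*√2/10 ≈ -4204.7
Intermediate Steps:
p(G) = -6 (p(G) = -3*2 = -6)
f = 6
g(c) = √c
d(j, Z) = 6 - Z - Z/(-14 + j) (d(j, Z) = (6 - (Z + 0)/(j - 14)) - Z = (6 - Z/(-14 + j)) - Z = 6 - Z - Z/(-14 + j))
d(p(-2), g(8)) - 4208 = (-84 + 6*(-6) + 13*√8 - 1*√8*(-6))/(-14 - 6) - 4208 = (-84 - 36 + 13*(2*√2) - 1*2*√2*(-6))/(-20) - 4208 = -(-84 - 36 + 26*√2 + 12*√2)/20 - 4208 = -(-120 + 38*√2)/20 - 4208 = (6 - 19*√2/10) - 4208 = -4202 - 19*√2/10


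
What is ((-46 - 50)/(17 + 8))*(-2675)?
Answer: 10272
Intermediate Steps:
((-46 - 50)/(17 + 8))*(-2675) = -96/25*(-2675) = 10272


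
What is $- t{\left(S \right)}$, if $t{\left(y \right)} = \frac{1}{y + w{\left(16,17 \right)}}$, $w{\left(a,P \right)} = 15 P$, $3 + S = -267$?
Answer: $\frac{1}{15} \approx 0.066667$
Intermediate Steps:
$S = -270$ ($S = -3 - 267 = -270$)
$t{\left(y \right)} = \frac{1}{255 + y}$ ($t{\left(y \right)} = \frac{1}{y + 15 \cdot 17} = \frac{1}{y + 255} = \frac{1}{255 + y}$)
$- t{\left(S \right)} = - \frac{1}{255 - 270} = - \frac{1}{-15} = \left(-1\right) \left(- \frac{1}{15}\right) = \frac{1}{15}$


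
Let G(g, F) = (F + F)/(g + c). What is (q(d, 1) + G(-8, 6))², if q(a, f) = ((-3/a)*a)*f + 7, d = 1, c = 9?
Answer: 256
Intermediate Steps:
q(a, f) = 7 - 3*f (q(a, f) = -3*f + 7 = 7 - 3*f)
G(g, F) = 2*F/(9 + g) (G(g, F) = (F + F)/(g + 9) = (2*F)/(9 + g) = 2*F/(9 + g))
(q(d, 1) + G(-8, 6))² = ((7 - 3*1) + 2*6/(9 - 8))² = ((7 - 3) + 2*6/1)² = (4 + 2*6*1)² = (4 + 12)² = 16² = 256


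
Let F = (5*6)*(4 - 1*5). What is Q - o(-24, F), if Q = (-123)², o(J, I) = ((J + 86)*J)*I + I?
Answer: -29481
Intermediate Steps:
F = -30 (F = 30*(4 - 5) = 30*(-1) = -30)
o(J, I) = I + I*J*(86 + J) (o(J, I) = ((86 + J)*J)*I + I = (J*(86 + J))*I + I = I*J*(86 + J) + I = I + I*J*(86 + J))
Q = 15129
Q - o(-24, F) = 15129 - (-30)*(1 + (-24)² + 86*(-24)) = 15129 - (-30)*(1 + 576 - 2064) = 15129 - (-30)*(-1487) = 15129 - 1*44610 = 15129 - 44610 = -29481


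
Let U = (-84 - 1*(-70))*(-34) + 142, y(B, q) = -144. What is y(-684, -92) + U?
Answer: 474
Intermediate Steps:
U = 618 (U = (-84 + 70)*(-34) + 142 = -14*(-34) + 142 = 476 + 142 = 618)
y(-684, -92) + U = -144 + 618 = 474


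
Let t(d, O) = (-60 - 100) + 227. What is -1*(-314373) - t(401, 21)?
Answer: 314306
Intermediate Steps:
t(d, O) = 67 (t(d, O) = -160 + 227 = 67)
-1*(-314373) - t(401, 21) = -1*(-314373) - 1*67 = 314373 - 67 = 314306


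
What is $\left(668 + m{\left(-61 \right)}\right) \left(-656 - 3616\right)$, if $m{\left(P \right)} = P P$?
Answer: $-18749808$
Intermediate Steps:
$m{\left(P \right)} = P^{2}$
$\left(668 + m{\left(-61 \right)}\right) \left(-656 - 3616\right) = \left(668 + \left(-61\right)^{2}\right) \left(-656 - 3616\right) = \left(668 + 3721\right) \left(-4272\right) = 4389 \left(-4272\right) = -18749808$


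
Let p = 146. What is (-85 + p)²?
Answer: 3721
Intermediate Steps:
(-85 + p)² = (-85 + 146)² = 61² = 3721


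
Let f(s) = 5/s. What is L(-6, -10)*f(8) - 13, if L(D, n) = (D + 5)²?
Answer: -99/8 ≈ -12.375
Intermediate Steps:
L(D, n) = (5 + D)²
L(-6, -10)*f(8) - 13 = (5 - 6)²*(5/8) - 13 = (-1)²*(5*(⅛)) - 13 = 1*(5/8) - 13 = 5/8 - 13 = -99/8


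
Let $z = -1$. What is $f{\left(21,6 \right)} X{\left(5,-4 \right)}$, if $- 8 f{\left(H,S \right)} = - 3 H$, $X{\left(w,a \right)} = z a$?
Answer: $\frac{63}{2} \approx 31.5$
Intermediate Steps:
$X{\left(w,a \right)} = - a$
$f{\left(H,S \right)} = \frac{3 H}{8}$ ($f{\left(H,S \right)} = - \frac{\left(-3\right) H}{8} = \frac{3 H}{8}$)
$f{\left(21,6 \right)} X{\left(5,-4 \right)} = \frac{3}{8} \cdot 21 \left(\left(-1\right) \left(-4\right)\right) = \frac{63}{8} \cdot 4 = \frac{63}{2}$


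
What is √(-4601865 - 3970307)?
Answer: 2*I*√2143043 ≈ 2927.8*I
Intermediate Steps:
√(-4601865 - 3970307) = √(-8572172) = 2*I*√2143043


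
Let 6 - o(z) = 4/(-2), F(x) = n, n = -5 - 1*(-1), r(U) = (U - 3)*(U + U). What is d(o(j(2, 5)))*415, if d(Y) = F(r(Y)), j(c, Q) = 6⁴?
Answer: -1660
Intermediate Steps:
j(c, Q) = 1296
r(U) = 2*U*(-3 + U) (r(U) = (-3 + U)*(2*U) = 2*U*(-3 + U))
n = -4 (n = -5 + 1 = -4)
F(x) = -4
o(z) = 8 (o(z) = 6 - 4/(-2) = 6 - 4*(-1)/2 = 6 - 1*(-2) = 6 + 2 = 8)
d(Y) = -4
d(o(j(2, 5)))*415 = -4*415 = -1660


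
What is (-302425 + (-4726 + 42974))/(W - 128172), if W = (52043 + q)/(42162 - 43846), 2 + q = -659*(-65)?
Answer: 111218517/53984131 ≈ 2.0602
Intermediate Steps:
q = 42833 (q = -2 - 659*(-65) = -2 + 42835 = 42833)
W = -23719/421 (W = (52043 + 42833)/(42162 - 43846) = 94876/(-1684) = 94876*(-1/1684) = -23719/421 ≈ -56.340)
(-302425 + (-4726 + 42974))/(W - 128172) = (-302425 + (-4726 + 42974))/(-23719/421 - 128172) = (-302425 + 38248)/(-53984131/421) = -264177*(-421/53984131) = 111218517/53984131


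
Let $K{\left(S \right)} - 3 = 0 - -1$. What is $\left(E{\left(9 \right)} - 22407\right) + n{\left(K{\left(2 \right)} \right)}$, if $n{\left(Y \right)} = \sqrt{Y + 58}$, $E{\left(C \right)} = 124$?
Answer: $-22283 + \sqrt{62} \approx -22275.0$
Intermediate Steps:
$K{\left(S \right)} = 4$ ($K{\left(S \right)} = 3 + \left(0 - -1\right) = 3 + \left(0 + 1\right) = 3 + 1 = 4$)
$n{\left(Y \right)} = \sqrt{58 + Y}$
$\left(E{\left(9 \right)} - 22407\right) + n{\left(K{\left(2 \right)} \right)} = \left(124 - 22407\right) + \sqrt{58 + 4} = -22283 + \sqrt{62}$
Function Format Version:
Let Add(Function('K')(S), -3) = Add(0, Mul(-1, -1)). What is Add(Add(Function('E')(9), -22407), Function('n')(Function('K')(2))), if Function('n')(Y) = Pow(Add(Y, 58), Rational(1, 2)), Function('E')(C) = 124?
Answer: Add(-22283, Pow(62, Rational(1, 2))) ≈ -22275.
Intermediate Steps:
Function('K')(S) = 4 (Function('K')(S) = Add(3, Add(0, Mul(-1, -1))) = Add(3, Add(0, 1)) = Add(3, 1) = 4)
Function('n')(Y) = Pow(Add(58, Y), Rational(1, 2))
Add(Add(Function('E')(9), -22407), Function('n')(Function('K')(2))) = Add(Add(124, -22407), Pow(Add(58, 4), Rational(1, 2))) = Add(-22283, Pow(62, Rational(1, 2)))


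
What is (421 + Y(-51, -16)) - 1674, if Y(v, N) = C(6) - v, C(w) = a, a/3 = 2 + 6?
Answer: -1178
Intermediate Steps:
a = 24 (a = 3*(2 + 6) = 3*8 = 24)
C(w) = 24
Y(v, N) = 24 - v
(421 + Y(-51, -16)) - 1674 = (421 + (24 - 1*(-51))) - 1674 = (421 + (24 + 51)) - 1674 = (421 + 75) - 1674 = 496 - 1674 = -1178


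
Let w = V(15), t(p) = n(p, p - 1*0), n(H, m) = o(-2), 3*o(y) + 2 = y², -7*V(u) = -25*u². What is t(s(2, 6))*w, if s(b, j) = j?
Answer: 3750/7 ≈ 535.71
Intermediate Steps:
V(u) = 25*u²/7 (V(u) = -(-25)*u²/7 = 25*u²/7)
o(y) = -⅔ + y²/3
n(H, m) = ⅔ (n(H, m) = -⅔ + (⅓)*(-2)² = -⅔ + (⅓)*4 = -⅔ + 4/3 = ⅔)
t(p) = ⅔
w = 5625/7 (w = (25/7)*15² = (25/7)*225 = 5625/7 ≈ 803.57)
t(s(2, 6))*w = (⅔)*(5625/7) = 3750/7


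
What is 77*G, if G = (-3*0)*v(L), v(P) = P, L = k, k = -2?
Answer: 0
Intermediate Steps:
L = -2
G = 0 (G = -3*0*(-2) = 0*(-2) = 0)
77*G = 77*0 = 0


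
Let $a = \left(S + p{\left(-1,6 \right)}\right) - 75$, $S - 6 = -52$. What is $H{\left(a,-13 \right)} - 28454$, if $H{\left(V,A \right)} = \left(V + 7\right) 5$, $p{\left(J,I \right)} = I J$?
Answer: $-29054$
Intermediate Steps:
$S = -46$ ($S = 6 - 52 = -46$)
$a = -127$ ($a = \left(-46 + 6 \left(-1\right)\right) - 75 = \left(-46 - 6\right) - 75 = -52 - 75 = -127$)
$H{\left(V,A \right)} = 35 + 5 V$ ($H{\left(V,A \right)} = \left(7 + V\right) 5 = 35 + 5 V$)
$H{\left(a,-13 \right)} - 28454 = \left(35 + 5 \left(-127\right)\right) - 28454 = \left(35 - 635\right) - 28454 = -600 - 28454 = -29054$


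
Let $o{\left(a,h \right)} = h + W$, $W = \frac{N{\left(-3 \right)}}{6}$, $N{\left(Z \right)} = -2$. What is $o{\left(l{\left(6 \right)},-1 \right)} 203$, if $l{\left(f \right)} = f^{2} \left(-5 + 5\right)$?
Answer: $- \frac{812}{3} \approx -270.67$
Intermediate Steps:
$l{\left(f \right)} = 0$ ($l{\left(f \right)} = f^{2} \cdot 0 = 0$)
$W = - \frac{1}{3}$ ($W = - \frac{2}{6} = \left(-2\right) \frac{1}{6} = - \frac{1}{3} \approx -0.33333$)
$o{\left(a,h \right)} = - \frac{1}{3} + h$ ($o{\left(a,h \right)} = h - \frac{1}{3} = - \frac{1}{3} + h$)
$o{\left(l{\left(6 \right)},-1 \right)} 203 = \left(- \frac{1}{3} - 1\right) 203 = \left(- \frac{4}{3}\right) 203 = - \frac{812}{3}$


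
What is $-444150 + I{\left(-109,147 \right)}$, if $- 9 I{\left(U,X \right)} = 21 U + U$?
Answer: $- \frac{3994952}{9} \approx -4.4388 \cdot 10^{5}$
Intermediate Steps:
$I{\left(U,X \right)} = - \frac{22 U}{9}$ ($I{\left(U,X \right)} = - \frac{21 U + U}{9} = - \frac{22 U}{9}$)
$-444150 + I{\left(-109,147 \right)} = -444150 - - \frac{2398}{9} = -444150 + \frac{2398}{9} = - \frac{3994952}{9}$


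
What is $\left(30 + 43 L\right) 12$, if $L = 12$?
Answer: $6552$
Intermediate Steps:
$\left(30 + 43 L\right) 12 = \left(30 + 43 \cdot 12\right) 12 = \left(30 + 516\right) 12 = 546 \cdot 12 = 6552$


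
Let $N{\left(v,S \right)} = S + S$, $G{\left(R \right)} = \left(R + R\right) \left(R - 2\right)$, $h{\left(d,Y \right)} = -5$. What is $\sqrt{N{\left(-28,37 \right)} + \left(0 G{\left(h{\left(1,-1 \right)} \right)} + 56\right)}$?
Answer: $\sqrt{130} \approx 11.402$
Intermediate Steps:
$G{\left(R \right)} = 2 R \left(-2 + R\right)$ ($G{\left(R \right)} = 2 R \left(R + \left(-2 + 0\right)\right) = 2 R \left(R - 2\right) = 2 R \left(-2 + R\right)$)
$N{\left(v,S \right)} = 2 S$
$\sqrt{N{\left(-28,37 \right)} + \left(0 G{\left(h{\left(1,-1 \right)} \right)} + 56\right)} = \sqrt{2 \cdot 37 + \left(0 \cdot 2 \left(-5\right) \left(-2 - 5\right) + 56\right)} = \sqrt{74 + \left(0 \cdot 2 \left(-5\right) \left(-7\right) + 56\right)} = \sqrt{74 + \left(0 \cdot 70 + 56\right)} = \sqrt{74 + \left(0 + 56\right)} = \sqrt{74 + 56} = \sqrt{130}$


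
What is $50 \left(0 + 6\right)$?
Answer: $300$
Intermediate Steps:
$50 \left(0 + 6\right) = 50 \cdot 6 = 300$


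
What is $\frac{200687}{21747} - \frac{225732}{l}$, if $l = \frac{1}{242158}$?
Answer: $- \frac{1188752121388345}{21747} \approx -5.4663 \cdot 10^{10}$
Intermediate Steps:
$l = \frac{1}{242158} \approx 4.1295 \cdot 10^{-6}$
$\frac{200687}{21747} - \frac{225732}{l} = \frac{200687}{21747} - 225732 \frac{1}{\frac{1}{242158}} = 200687 \cdot \frac{1}{21747} - 54662809656 = \frac{200687}{21747} - 54662809656 = - \frac{1188752121388345}{21747}$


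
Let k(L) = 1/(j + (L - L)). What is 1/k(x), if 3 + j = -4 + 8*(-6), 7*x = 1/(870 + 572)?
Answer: -55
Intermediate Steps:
x = 1/10094 (x = 1/(7*(870 + 572)) = (⅐)/1442 = (⅐)*(1/1442) = 1/10094 ≈ 9.9069e-5)
j = -55 (j = -3 + (-4 + 8*(-6)) = -3 + (-4 - 48) = -3 - 52 = -55)
k(L) = -1/55 (k(L) = 1/(-55 + (L - L)) = 1/(-55 + 0) = 1/(-55) = -1/55)
1/k(x) = 1/(-1/55) = -55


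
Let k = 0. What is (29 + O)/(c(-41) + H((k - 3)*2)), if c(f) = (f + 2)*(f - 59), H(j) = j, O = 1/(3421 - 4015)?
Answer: 17225/2313036 ≈ 0.0074469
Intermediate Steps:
O = -1/594 (O = 1/(-594) = -1/594 ≈ -0.0016835)
c(f) = (-59 + f)*(2 + f) (c(f) = (2 + f)*(-59 + f) = (-59 + f)*(2 + f))
(29 + O)/(c(-41) + H((k - 3)*2)) = (29 - 1/594)/((-118 + (-41)**2 - 57*(-41)) + (0 - 3)*2) = 17225/(594*((-118 + 1681 + 2337) - 3*2)) = 17225/(594*(3900 - 6)) = (17225/594)/3894 = (17225/594)*(1/3894) = 17225/2313036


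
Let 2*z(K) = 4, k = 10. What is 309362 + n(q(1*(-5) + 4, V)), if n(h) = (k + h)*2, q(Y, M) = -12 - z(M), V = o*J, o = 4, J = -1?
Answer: 309354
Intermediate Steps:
z(K) = 2 (z(K) = (½)*4 = 2)
V = -4 (V = 4*(-1) = -4)
q(Y, M) = -14 (q(Y, M) = -12 - 1*2 = -12 - 2 = -14)
n(h) = 20 + 2*h (n(h) = (10 + h)*2 = 20 + 2*h)
309362 + n(q(1*(-5) + 4, V)) = 309362 + (20 + 2*(-14)) = 309362 + (20 - 28) = 309362 - 8 = 309354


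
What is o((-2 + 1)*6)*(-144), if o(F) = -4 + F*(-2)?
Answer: -1152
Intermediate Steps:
o(F) = -4 - 2*F
o((-2 + 1)*6)*(-144) = (-4 - 2*(-2 + 1)*6)*(-144) = (-4 - (-2)*6)*(-144) = (-4 - 2*(-6))*(-144) = (-4 + 12)*(-144) = 8*(-144) = -1152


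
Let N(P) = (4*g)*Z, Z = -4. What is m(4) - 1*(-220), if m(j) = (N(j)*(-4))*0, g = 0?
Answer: 220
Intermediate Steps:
N(P) = 0 (N(P) = (4*0)*(-4) = 0*(-4) = 0)
m(j) = 0 (m(j) = (0*(-4))*0 = 0*0 = 0)
m(4) - 1*(-220) = 0 - 1*(-220) = 0 + 220 = 220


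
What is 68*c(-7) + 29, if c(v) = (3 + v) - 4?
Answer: -515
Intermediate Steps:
c(v) = -1 + v
68*c(-7) + 29 = 68*(-1 - 7) + 29 = 68*(-8) + 29 = -544 + 29 = -515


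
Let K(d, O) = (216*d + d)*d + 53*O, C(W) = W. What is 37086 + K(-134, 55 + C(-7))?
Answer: 3936082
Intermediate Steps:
K(d, O) = 53*O + 217*d² (K(d, O) = (217*d)*d + 53*O = 217*d² + 53*O = 53*O + 217*d²)
37086 + K(-134, 55 + C(-7)) = 37086 + (53*(55 - 7) + 217*(-134)²) = 37086 + (53*48 + 217*17956) = 37086 + (2544 + 3896452) = 37086 + 3898996 = 3936082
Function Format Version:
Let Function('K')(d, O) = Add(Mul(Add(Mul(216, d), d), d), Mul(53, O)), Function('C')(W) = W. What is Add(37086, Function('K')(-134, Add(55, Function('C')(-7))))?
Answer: 3936082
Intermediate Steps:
Function('K')(d, O) = Add(Mul(53, O), Mul(217, Pow(d, 2))) (Function('K')(d, O) = Add(Mul(Mul(217, d), d), Mul(53, O)) = Add(Mul(217, Pow(d, 2)), Mul(53, O)) = Add(Mul(53, O), Mul(217, Pow(d, 2))))
Add(37086, Function('K')(-134, Add(55, Function('C')(-7)))) = Add(37086, Add(Mul(53, Add(55, -7)), Mul(217, Pow(-134, 2)))) = Add(37086, Add(Mul(53, 48), Mul(217, 17956))) = Add(37086, Add(2544, 3896452)) = Add(37086, 3898996) = 3936082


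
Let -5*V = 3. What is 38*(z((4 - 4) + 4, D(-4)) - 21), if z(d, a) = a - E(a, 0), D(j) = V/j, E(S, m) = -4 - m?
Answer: -6403/10 ≈ -640.30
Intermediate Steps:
V = -⅗ (V = -⅕*3 = -⅗ ≈ -0.60000)
D(j) = -3/(5*j)
z(d, a) = 4 + a (z(d, a) = a - (-4 - 1*0) = a - (-4 + 0) = a - 1*(-4) = a + 4 = 4 + a)
38*(z((4 - 4) + 4, D(-4)) - 21) = 38*((4 - ⅗/(-4)) - 21) = 38*((4 - ⅗*(-¼)) - 21) = 38*((4 + 3/20) - 21) = 38*(83/20 - 21) = 38*(-337/20) = -6403/10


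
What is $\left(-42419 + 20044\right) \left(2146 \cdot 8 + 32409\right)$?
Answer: $-1109285375$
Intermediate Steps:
$\left(-42419 + 20044\right) \left(2146 \cdot 8 + 32409\right) = - 22375 \left(17168 + 32409\right) = \left(-22375\right) 49577 = -1109285375$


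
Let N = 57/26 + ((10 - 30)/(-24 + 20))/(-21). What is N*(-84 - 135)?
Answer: -77891/182 ≈ -427.97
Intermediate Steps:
N = 1067/546 (N = 57*(1/26) - 20/(-4)*(-1/21) = 57/26 - 20*(-¼)*(-1/21) = 57/26 + 5*(-1/21) = 57/26 - 5/21 = 1067/546 ≈ 1.9542)
N*(-84 - 135) = 1067*(-84 - 135)/546 = (1067/546)*(-219) = -77891/182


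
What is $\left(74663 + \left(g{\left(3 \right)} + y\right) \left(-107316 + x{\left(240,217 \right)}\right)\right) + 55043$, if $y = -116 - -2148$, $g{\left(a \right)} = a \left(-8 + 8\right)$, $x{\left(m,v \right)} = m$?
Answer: $-217448726$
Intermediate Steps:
$g{\left(a \right)} = 0$ ($g{\left(a \right)} = a 0 = 0$)
$y = 2032$ ($y = -116 + 2148 = 2032$)
$\left(74663 + \left(g{\left(3 \right)} + y\right) \left(-107316 + x{\left(240,217 \right)}\right)\right) + 55043 = \left(74663 + \left(0 + 2032\right) \left(-107316 + 240\right)\right) + 55043 = \left(74663 + 2032 \left(-107076\right)\right) + 55043 = \left(74663 - 217578432\right) + 55043 = -217503769 + 55043 = -217448726$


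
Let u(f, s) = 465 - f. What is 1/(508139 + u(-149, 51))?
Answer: 1/508753 ≈ 1.9656e-6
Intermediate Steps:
1/(508139 + u(-149, 51)) = 1/(508139 + (465 - 1*(-149))) = 1/(508139 + (465 + 149)) = 1/(508139 + 614) = 1/508753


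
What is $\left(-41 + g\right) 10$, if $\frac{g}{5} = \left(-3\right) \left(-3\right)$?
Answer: $40$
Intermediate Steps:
$g = 45$ ($g = 5 \left(\left(-3\right) \left(-3\right)\right) = 5 \cdot 9 = 45$)
$\left(-41 + g\right) 10 = \left(-41 + 45\right) 10 = 4 \cdot 10 = 40$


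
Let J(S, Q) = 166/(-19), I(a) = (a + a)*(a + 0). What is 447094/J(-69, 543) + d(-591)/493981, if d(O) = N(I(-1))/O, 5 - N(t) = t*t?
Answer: -1239995681946086/24231249993 ≈ -51173.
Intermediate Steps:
I(a) = 2*a² (I(a) = (2*a)*a = 2*a²)
J(S, Q) = -166/19 (J(S, Q) = 166*(-1/19) = -166/19)
N(t) = 5 - t² (N(t) = 5 - t*t = 5 - t²)
d(O) = 1/O (d(O) = (5 - (2*(-1)²)²)/O = (5 - (2*1)²)/O = (5 - 1*2²)/O = (5 - 1*4)/O = (5 - 4)/O = 1/O)
447094/J(-69, 543) + d(-591)/493981 = 447094/(-166/19) + 1/(-591*493981) = 447094*(-19/166) - 1/591*1/493981 = -4247393/83 - 1/291942771 = -1239995681946086/24231249993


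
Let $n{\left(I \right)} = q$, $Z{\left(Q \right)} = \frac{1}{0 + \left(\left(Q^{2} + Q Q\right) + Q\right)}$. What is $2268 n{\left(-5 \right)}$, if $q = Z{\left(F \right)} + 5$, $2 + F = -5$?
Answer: $\frac{147744}{13} \approx 11365.0$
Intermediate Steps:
$F = -7$ ($F = -2 - 5 = -7$)
$Z{\left(Q \right)} = \frac{1}{Q + 2 Q^{2}}$ ($Z{\left(Q \right)} = \frac{1}{0 + \left(\left(Q^{2} + Q^{2}\right) + Q\right)} = \frac{1}{0 + \left(2 Q^{2} + Q\right)} = \frac{1}{0 + \left(Q + 2 Q^{2}\right)} = \frac{1}{Q + 2 Q^{2}}$)
$q = \frac{456}{91}$ ($q = \frac{1}{\left(-7\right) \left(1 + 2 \left(-7\right)\right)} + 5 = - \frac{1}{7 \left(1 - 14\right)} + 5 = - \frac{1}{7 \left(-13\right)} + 5 = \left(- \frac{1}{7}\right) \left(- \frac{1}{13}\right) + 5 = \frac{1}{91} + 5 = \frac{456}{91} \approx 5.011$)
$n{\left(I \right)} = \frac{456}{91}$
$2268 n{\left(-5 \right)} = 2268 \cdot \frac{456}{91} = \frac{147744}{13}$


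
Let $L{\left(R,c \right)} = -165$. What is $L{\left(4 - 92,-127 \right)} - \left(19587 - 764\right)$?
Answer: $-18988$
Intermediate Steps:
$L{\left(4 - 92,-127 \right)} - \left(19587 - 764\right) = -165 - \left(19587 - 764\right) = -165 - 18823 = -18988$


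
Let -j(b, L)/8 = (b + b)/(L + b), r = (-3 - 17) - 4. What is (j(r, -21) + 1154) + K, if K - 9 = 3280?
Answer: 66517/15 ≈ 4434.5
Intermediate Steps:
K = 3289 (K = 9 + 3280 = 3289)
r = -24 (r = -20 - 4 = -24)
j(b, L) = -16*b/(L + b) (j(b, L) = -8*(b + b)/(L + b) = -8*2*b/(L + b) = -16*b/(L + b))
(j(r, -21) + 1154) + K = (-16*(-24)/(-21 - 24) + 1154) + 3289 = (-16*(-24)/(-45) + 1154) + 3289 = (-16*(-24)*(-1/45) + 1154) + 3289 = (-128/15 + 1154) + 3289 = 17182/15 + 3289 = 66517/15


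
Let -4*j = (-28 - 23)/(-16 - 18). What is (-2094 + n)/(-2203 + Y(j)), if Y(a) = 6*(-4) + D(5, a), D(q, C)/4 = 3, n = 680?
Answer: 1414/2215 ≈ 0.63837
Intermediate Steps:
D(q, C) = 12 (D(q, C) = 4*3 = 12)
j = -3/8 (j = -(-28 - 23)/(4*(-16 - 18)) = -(-51)/(4*(-34)) = -(-51)*(-1)/(4*34) = -¼*3/2 = -3/8 ≈ -0.37500)
Y(a) = -12 (Y(a) = 6*(-4) + 12 = -24 + 12 = -12)
(-2094 + n)/(-2203 + Y(j)) = (-2094 + 680)/(-2203 - 12) = -1414/(-2215) = -1414*(-1/2215) = 1414/2215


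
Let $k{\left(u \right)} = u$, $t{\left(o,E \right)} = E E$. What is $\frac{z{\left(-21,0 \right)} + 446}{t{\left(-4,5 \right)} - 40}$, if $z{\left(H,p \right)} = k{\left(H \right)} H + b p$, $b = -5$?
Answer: $- \frac{887}{15} \approx -59.133$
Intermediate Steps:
$t{\left(o,E \right)} = E^{2}$
$z{\left(H,p \right)} = H^{2} - 5 p$ ($z{\left(H,p \right)} = H H - 5 p = H^{2} - 5 p$)
$\frac{z{\left(-21,0 \right)} + 446}{t{\left(-4,5 \right)} - 40} = \frac{\left(\left(-21\right)^{2} - 0\right) + 446}{5^{2} - 40} = \frac{\left(441 + 0\right) + 446}{25 - 40} = \frac{441 + 446}{-15} = 887 \left(- \frac{1}{15}\right) = - \frac{887}{15}$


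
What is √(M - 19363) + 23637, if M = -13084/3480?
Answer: 23637 + I*√14658700470/870 ≈ 23637.0 + 139.16*I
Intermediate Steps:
M = -3271/870 (M = -13084*1/3480 = -3271/870 ≈ -3.7598)
√(M - 19363) + 23637 = √(-3271/870 - 19363) + 23637 = √(-16849081/870) + 23637 = I*√14658700470/870 + 23637 = 23637 + I*√14658700470/870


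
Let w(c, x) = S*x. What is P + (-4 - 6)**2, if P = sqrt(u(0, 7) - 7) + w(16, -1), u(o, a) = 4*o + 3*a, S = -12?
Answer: 112 + sqrt(14) ≈ 115.74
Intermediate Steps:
w(c, x) = -12*x
u(o, a) = 3*a + 4*o
P = 12 + sqrt(14) (P = sqrt((3*7 + 4*0) - 7) - 12*(-1) = sqrt((21 + 0) - 7) + 12 = sqrt(21 - 7) + 12 = sqrt(14) + 12 = 12 + sqrt(14) ≈ 15.742)
P + (-4 - 6)**2 = (12 + sqrt(14)) + (-4 - 6)**2 = (12 + sqrt(14)) + (-10)**2 = (12 + sqrt(14)) + 100 = 112 + sqrt(14)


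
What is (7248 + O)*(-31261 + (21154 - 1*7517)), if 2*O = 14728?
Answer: -257521888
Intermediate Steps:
O = 7364 (O = (½)*14728 = 7364)
(7248 + O)*(-31261 + (21154 - 1*7517)) = (7248 + 7364)*(-31261 + (21154 - 1*7517)) = 14612*(-31261 + (21154 - 7517)) = 14612*(-31261 + 13637) = 14612*(-17624) = -257521888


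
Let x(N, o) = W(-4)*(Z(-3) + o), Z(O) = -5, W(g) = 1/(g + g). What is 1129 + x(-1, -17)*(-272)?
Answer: 381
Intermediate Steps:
W(g) = 1/(2*g)
x(N, o) = 5/8 - o/8 (x(N, o) = ((½)/(-4))*(-5 + o) = ((½)*(-¼))*(-5 + o) = -(-5 + o)/8 = 5/8 - o/8)
1129 + x(-1, -17)*(-272) = 1129 + (5/8 - ⅛*(-17))*(-272) = 1129 + (5/8 + 17/8)*(-272) = 1129 + (11/4)*(-272) = 1129 - 748 = 381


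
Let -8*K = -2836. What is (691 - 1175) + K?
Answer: -259/2 ≈ -129.50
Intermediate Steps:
K = 709/2 (K = -1/8*(-2836) = 709/2 ≈ 354.50)
(691 - 1175) + K = (691 - 1175) + 709/2 = -484 + 709/2 = -259/2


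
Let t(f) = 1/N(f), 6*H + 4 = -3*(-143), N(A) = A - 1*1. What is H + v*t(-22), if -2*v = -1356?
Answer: 5707/138 ≈ 41.355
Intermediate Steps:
v = 678 (v = -½*(-1356) = 678)
N(A) = -1 + A (N(A) = A - 1 = -1 + A)
H = 425/6 (H = -⅔ + (-3*(-143))/6 = -⅔ + (⅙)*429 = -⅔ + 143/2 = 425/6 ≈ 70.833)
t(f) = 1/(-1 + f)
H + v*t(-22) = 425/6 + 678/(-1 - 22) = 425/6 + 678/(-23) = 425/6 + 678*(-1/23) = 425/6 - 678/23 = 5707/138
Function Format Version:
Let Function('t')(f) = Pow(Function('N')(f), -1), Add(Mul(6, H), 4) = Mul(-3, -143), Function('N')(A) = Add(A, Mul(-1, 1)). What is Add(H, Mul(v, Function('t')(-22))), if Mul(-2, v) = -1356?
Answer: Rational(5707, 138) ≈ 41.355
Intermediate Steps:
v = 678 (v = Mul(Rational(-1, 2), -1356) = 678)
Function('N')(A) = Add(-1, A) (Function('N')(A) = Add(A, -1) = Add(-1, A))
H = Rational(425, 6) (H = Add(Rational(-2, 3), Mul(Rational(1, 6), Mul(-3, -143))) = Add(Rational(-2, 3), Mul(Rational(1, 6), 429)) = Add(Rational(-2, 3), Rational(143, 2)) = Rational(425, 6) ≈ 70.833)
Function('t')(f) = Pow(Add(-1, f), -1)
Add(H, Mul(v, Function('t')(-22))) = Add(Rational(425, 6), Mul(678, Pow(Add(-1, -22), -1))) = Add(Rational(425, 6), Mul(678, Pow(-23, -1))) = Add(Rational(425, 6), Mul(678, Rational(-1, 23))) = Add(Rational(425, 6), Rational(-678, 23)) = Rational(5707, 138)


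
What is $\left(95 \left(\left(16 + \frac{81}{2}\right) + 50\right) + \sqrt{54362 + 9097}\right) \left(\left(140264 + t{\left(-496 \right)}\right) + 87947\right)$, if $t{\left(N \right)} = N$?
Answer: $\frac{4607813025}{2} + 683145 \sqrt{7051} \approx 2.3613 \cdot 10^{9}$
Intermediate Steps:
$\left(95 \left(\left(16 + \frac{81}{2}\right) + 50\right) + \sqrt{54362 + 9097}\right) \left(\left(140264 + t{\left(-496 \right)}\right) + 87947\right) = \left(95 \left(\left(16 + \frac{81}{2}\right) + 50\right) + \sqrt{54362 + 9097}\right) \left(\left(140264 - 496\right) + 87947\right) = \left(95 \left(\left(16 + 81 \cdot \frac{1}{2}\right) + 50\right) + \sqrt{63459}\right) \left(139768 + 87947\right) = \left(95 \left(\left(16 + \frac{81}{2}\right) + 50\right) + 3 \sqrt{7051}\right) 227715 = \left(95 \left(\frac{113}{2} + 50\right) + 3 \sqrt{7051}\right) 227715 = \left(95 \cdot \frac{213}{2} + 3 \sqrt{7051}\right) 227715 = \left(\frac{20235}{2} + 3 \sqrt{7051}\right) 227715 = \frac{4607813025}{2} + 683145 \sqrt{7051}$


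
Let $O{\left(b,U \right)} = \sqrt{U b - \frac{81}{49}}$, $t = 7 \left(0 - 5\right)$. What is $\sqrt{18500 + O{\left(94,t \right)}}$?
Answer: $\frac{\sqrt{906500 + 7 i \sqrt{161291}}}{7} \approx 136.01 + 0.21091 i$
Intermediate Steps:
$t = -35$ ($t = 7 \left(-5\right) = -35$)
$O{\left(b,U \right)} = \sqrt{- \frac{81}{49} + U b}$ ($O{\left(b,U \right)} = \sqrt{U b - \frac{81}{49}} = \sqrt{- \frac{81}{49} + U b}$)
$\sqrt{18500 + O{\left(94,t \right)}} = \sqrt{18500 + \frac{\sqrt{-81 + 49 \left(-35\right) 94}}{7}} = \sqrt{18500 + \frac{\sqrt{-81 - 161210}}{7}} = \sqrt{18500 + \frac{\sqrt{-161291}}{7}} = \sqrt{18500 + \frac{i \sqrt{161291}}{7}}$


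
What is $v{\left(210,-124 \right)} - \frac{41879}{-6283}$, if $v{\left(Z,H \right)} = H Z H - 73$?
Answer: $\frac{20287138900}{6283} \approx 3.2289 \cdot 10^{6}$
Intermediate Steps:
$v{\left(Z,H \right)} = -73 + Z H^{2}$ ($v{\left(Z,H \right)} = Z H^{2} - 73 = -73 + Z H^{2}$)
$v{\left(210,-124 \right)} - \frac{41879}{-6283} = \left(-73 + 210 \left(-124\right)^{2}\right) - \frac{41879}{-6283} = \left(-73 + 210 \cdot 15376\right) - 41879 \left(- \frac{1}{6283}\right) = \left(-73 + 3228960\right) - - \frac{41879}{6283} = 3228887 + \frac{41879}{6283} = \frac{20287138900}{6283}$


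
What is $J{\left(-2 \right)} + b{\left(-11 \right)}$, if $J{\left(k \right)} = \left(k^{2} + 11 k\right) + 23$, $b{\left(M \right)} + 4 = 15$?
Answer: $16$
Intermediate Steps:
$b{\left(M \right)} = 11$ ($b{\left(M \right)} = -4 + 15 = 11$)
$J{\left(k \right)} = 23 + k^{2} + 11 k$
$J{\left(-2 \right)} + b{\left(-11 \right)} = \left(23 + \left(-2\right)^{2} + 11 \left(-2\right)\right) + 11 = \left(23 + 4 - 22\right) + 11 = 5 + 11 = 16$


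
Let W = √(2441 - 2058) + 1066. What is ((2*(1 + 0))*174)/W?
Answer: 370968/1135973 - 348*√383/1135973 ≈ 0.32057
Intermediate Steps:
W = 1066 + √383 (W = √383 + 1066 = 1066 + √383 ≈ 1085.6)
((2*(1 + 0))*174)/W = ((2*(1 + 0))*174)/(1066 + √383) = ((2*1)*174)/(1066 + √383) = (2*174)/(1066 + √383) = 348/(1066 + √383)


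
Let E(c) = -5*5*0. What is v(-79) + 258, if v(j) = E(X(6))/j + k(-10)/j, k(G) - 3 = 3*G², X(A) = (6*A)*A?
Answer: 20079/79 ≈ 254.16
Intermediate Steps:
X(A) = 6*A²
k(G) = 3 + 3*G²
E(c) = 0 (E(c) = -25*0 = 0)
v(j) = 303/j (v(j) = 0/j + (3 + 3*(-10)²)/j = 0 + (3 + 3*100)/j = 0 + (3 + 300)/j = 0 + 303/j = 303/j)
v(-79) + 258 = 303/(-79) + 258 = 303*(-1/79) + 258 = -303/79 + 258 = 20079/79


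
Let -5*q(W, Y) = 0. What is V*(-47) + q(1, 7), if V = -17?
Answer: 799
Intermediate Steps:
q(W, Y) = 0 (q(W, Y) = -⅕*0 = 0)
V*(-47) + q(1, 7) = -17*(-47) + 0 = 799 + 0 = 799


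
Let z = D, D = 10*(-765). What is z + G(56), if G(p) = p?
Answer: -7594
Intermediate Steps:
D = -7650
z = -7650
z + G(56) = -7650 + 56 = -7594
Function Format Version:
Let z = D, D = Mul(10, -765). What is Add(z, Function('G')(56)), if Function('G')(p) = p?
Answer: -7594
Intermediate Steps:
D = -7650
z = -7650
Add(z, Function('G')(56)) = Add(-7650, 56) = -7594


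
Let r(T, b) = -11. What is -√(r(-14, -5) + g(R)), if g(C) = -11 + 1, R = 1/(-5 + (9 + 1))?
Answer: -I*√21 ≈ -4.5826*I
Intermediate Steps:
R = ⅕ (R = 1/(-5 + 10) = 1/5 = ⅕ ≈ 0.20000)
g(C) = -10
-√(r(-14, -5) + g(R)) = -√(-11 - 10) = -√(-21) = -I*√21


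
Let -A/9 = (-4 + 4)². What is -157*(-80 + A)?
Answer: 12560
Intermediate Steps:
A = 0 (A = -9*(-4 + 4)² = -9*0² = -9*0 = 0)
-157*(-80 + A) = -157*(-80 + 0) = -157*(-80) = 12560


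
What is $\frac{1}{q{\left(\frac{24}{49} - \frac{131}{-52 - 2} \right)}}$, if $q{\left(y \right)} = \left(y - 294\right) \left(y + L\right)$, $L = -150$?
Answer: $\frac{7001316}{299753789665} \approx 2.3357 \cdot 10^{-5}$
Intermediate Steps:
$q{\left(y \right)} = \left(-294 + y\right) \left(-150 + y\right)$ ($q{\left(y \right)} = \left(y - 294\right) \left(y - 150\right) = \left(-294 + y\right) \left(-150 + y\right)$)
$\frac{1}{q{\left(\frac{24}{49} - \frac{131}{-52 - 2} \right)}} = \frac{1}{44100 + \left(\frac{24}{49} - \frac{131}{-52 - 2}\right)^{2} - 444 \left(\frac{24}{49} - \frac{131}{-52 - 2}\right)} = \frac{1}{44100 + \left(24 \cdot \frac{1}{49} - \frac{131}{-52 - 2}\right)^{2} - 444 \left(24 \cdot \frac{1}{49} - \frac{131}{-52 - 2}\right)} = \frac{1}{44100 + \left(\frac{24}{49} - \frac{131}{-54}\right)^{2} - 444 \left(\frac{24}{49} - \frac{131}{-54}\right)} = \frac{1}{44100 + \left(\frac{24}{49} - - \frac{131}{54}\right)^{2} - 444 \left(\frac{24}{49} - - \frac{131}{54}\right)} = \frac{1}{44100 + \left(\frac{24}{49} + \frac{131}{54}\right)^{2} - 444 \left(\frac{24}{49} + \frac{131}{54}\right)} = \frac{1}{44100 + \left(\frac{7715}{2646}\right)^{2} - \frac{570910}{441}} = \frac{1}{44100 + \frac{59521225}{7001316} - \frac{570910}{441}} = \frac{1}{\frac{299753789665}{7001316}} = \frac{7001316}{299753789665}$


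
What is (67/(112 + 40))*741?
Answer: 2613/8 ≈ 326.63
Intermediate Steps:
(67/(112 + 40))*741 = (67/152)*741 = 2613/8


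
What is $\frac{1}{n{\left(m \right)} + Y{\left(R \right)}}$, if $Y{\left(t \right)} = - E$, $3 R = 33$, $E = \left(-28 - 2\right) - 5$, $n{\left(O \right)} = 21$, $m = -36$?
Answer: $\frac{1}{56} \approx 0.017857$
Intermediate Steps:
$E = -35$ ($E = -30 - 5 = -35$)
$R = 11$ ($R = \frac{1}{3} \cdot 33 = 11$)
$Y{\left(t \right)} = 35$ ($Y{\left(t \right)} = \left(-1\right) \left(-35\right) = 35$)
$\frac{1}{n{\left(m \right)} + Y{\left(R \right)}} = \frac{1}{21 + 35} = \frac{1}{56}$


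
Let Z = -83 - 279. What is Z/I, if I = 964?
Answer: -181/482 ≈ -0.37552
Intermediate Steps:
Z = -362
Z/I = -362/964 = -362*1/964 = -181/482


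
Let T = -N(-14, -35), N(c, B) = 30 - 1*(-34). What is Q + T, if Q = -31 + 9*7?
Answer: -32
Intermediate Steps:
N(c, B) = 64 (N(c, B) = 30 + 34 = 64)
Q = 32 (Q = -31 + 63 = 32)
T = -64 (T = -1*64 = -64)
Q + T = 32 - 64 = -32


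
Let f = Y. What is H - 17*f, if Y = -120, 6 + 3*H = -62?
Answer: 6052/3 ≈ 2017.3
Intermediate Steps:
H = -68/3 (H = -2 + (1/3)*(-62) = -2 - 62/3 = -68/3 ≈ -22.667)
f = -120
H - 17*f = -68/3 - 17*(-120) = -68/3 + 2040 = 6052/3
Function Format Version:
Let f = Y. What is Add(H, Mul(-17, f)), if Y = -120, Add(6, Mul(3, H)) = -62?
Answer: Rational(6052, 3) ≈ 2017.3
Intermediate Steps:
H = Rational(-68, 3) (H = Add(-2, Mul(Rational(1, 3), -62)) = Add(-2, Rational(-62, 3)) = Rational(-68, 3) ≈ -22.667)
f = -120
Add(H, Mul(-17, f)) = Add(Rational(-68, 3), Mul(-17, -120)) = Add(Rational(-68, 3), 2040) = Rational(6052, 3)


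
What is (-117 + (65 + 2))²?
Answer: 2500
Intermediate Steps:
(-117 + (65 + 2))² = (-117 + 67)² = (-50)² = 2500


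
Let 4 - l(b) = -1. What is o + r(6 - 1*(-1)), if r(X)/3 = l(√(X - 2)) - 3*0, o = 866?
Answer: 881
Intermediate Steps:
l(b) = 5 (l(b) = 4 - 1*(-1) = 4 + 1 = 5)
r(X) = 15 (r(X) = 3*(5 - 3*0) = 3*(5 + 0) = 3*5 = 15)
o + r(6 - 1*(-1)) = 866 + 15 = 881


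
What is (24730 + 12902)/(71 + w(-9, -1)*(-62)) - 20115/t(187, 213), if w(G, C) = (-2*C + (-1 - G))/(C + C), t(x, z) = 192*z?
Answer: 56716091/577088 ≈ 98.280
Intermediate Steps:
w(G, C) = (-1 - G - 2*C)/(2*C) (w(G, C) = (-1 - G - 2*C)/((2*C)) = (-1 - G - 2*C)*(1/(2*C)) = (-1 - G - 2*C)/(2*C))
(24730 + 12902)/(71 + w(-9, -1)*(-62)) - 20115/t(187, 213) = (24730 + 12902)/(71 + ((½)*(-1 - 1*(-9) - 2*(-1))/(-1))*(-62)) - 20115/(192*213) = 37632/(71 + ((½)*(-1)*(-1 + 9 + 2))*(-62)) - 20115/40896 = 37632/(71 + ((½)*(-1)*10)*(-62)) - 20115*1/40896 = 37632/(71 - 5*(-62)) - 2235/4544 = 37632/(71 + 310) - 2235/4544 = 37632/381 - 2235/4544 = 37632*(1/381) - 2235/4544 = 12544/127 - 2235/4544 = 56716091/577088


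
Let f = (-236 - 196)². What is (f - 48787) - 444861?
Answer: -307024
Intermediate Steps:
f = 186624 (f = (-432)² = 186624)
(f - 48787) - 444861 = (186624 - 48787) - 444861 = 137837 - 444861 = -307024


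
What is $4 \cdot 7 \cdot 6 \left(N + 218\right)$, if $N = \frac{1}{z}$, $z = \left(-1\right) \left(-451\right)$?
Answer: $\frac{16517592}{451} \approx 36624.0$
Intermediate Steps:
$z = 451$
$N = \frac{1}{451} \approx 0.0022173$
$4 \cdot 7 \cdot 6 \left(N + 218\right) = 4 \cdot 7 \cdot 6 \left(\frac{1}{451} + 218\right) = 28 \cdot 6 \cdot \frac{98319}{451} = 168 \cdot \frac{98319}{451} = \frac{16517592}{451}$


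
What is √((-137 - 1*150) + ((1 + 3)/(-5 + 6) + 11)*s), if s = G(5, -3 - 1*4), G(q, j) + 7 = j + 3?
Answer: 2*I*√113 ≈ 21.26*I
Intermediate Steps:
G(q, j) = -4 + j (G(q, j) = -7 + (j + 3) = -7 + (3 + j) = -4 + j)
s = -11 (s = -4 + (-3 - 1*4) = -4 + (-3 - 4) = -4 - 7 = -11)
√((-137 - 1*150) + ((1 + 3)/(-5 + 6) + 11)*s) = √((-137 - 1*150) + ((1 + 3)/(-5 + 6) + 11)*(-11)) = √((-137 - 150) + (4/1 + 11)*(-11)) = √(-287 + (4*1 + 11)*(-11)) = √(-287 + (4 + 11)*(-11)) = √(-287 + 15*(-11)) = √(-287 - 165) = √(-452) = 2*I*√113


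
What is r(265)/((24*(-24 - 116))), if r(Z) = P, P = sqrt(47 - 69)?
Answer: -I*sqrt(22)/3360 ≈ -0.001396*I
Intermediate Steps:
P = I*sqrt(22) (P = sqrt(-22) = I*sqrt(22) ≈ 4.6904*I)
r(Z) = I*sqrt(22)
r(265)/((24*(-24 - 116))) = (I*sqrt(22))/((24*(-24 - 116))) = (I*sqrt(22))/((24*(-140))) = (I*sqrt(22))/(-3360) = (I*sqrt(22))*(-1/3360) = -I*sqrt(22)/3360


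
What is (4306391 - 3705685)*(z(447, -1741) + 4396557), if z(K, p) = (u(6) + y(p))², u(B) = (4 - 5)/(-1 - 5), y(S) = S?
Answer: 80306606149181/18 ≈ 4.4615e+12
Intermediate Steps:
u(B) = ⅙ (u(B) = -1/(-6) = -1*(-⅙) = ⅙)
z(K, p) = (⅙ + p)²
(4306391 - 3705685)*(z(447, -1741) + 4396557) = (4306391 - 3705685)*((1 + 6*(-1741))²/36 + 4396557) = 600706*((1 - 10446)²/36 + 4396557) = 600706*((1/36)*(-10445)² + 4396557) = 600706*((1/36)*109098025 + 4396557) = 600706*(109098025/36 + 4396557) = 600706*(267374077/36) = 80306606149181/18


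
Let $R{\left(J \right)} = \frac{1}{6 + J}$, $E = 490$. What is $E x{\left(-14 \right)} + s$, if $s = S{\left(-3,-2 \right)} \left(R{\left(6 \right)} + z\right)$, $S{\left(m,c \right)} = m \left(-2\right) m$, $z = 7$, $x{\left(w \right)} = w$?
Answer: $- \frac{13975}{2} \approx -6987.5$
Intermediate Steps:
$S{\left(m,c \right)} = - 2 m^{2}$ ($S{\left(m,c \right)} = - 2 m m = - 2 m^{2}$)
$s = - \frac{255}{2}$ ($s = - 2 \left(-3\right)^{2} \left(\frac{1}{6 + 6} + 7\right) = \left(-2\right) 9 \left(\frac{1}{12} + 7\right) = - 18 \left(\frac{1}{12} + 7\right) = \left(-18\right) \frac{85}{12} = - \frac{255}{2} \approx -127.5$)
$E x{\left(-14 \right)} + s = 490 \left(-14\right) - \frac{255}{2} = -6860 - \frac{255}{2} = - \frac{13975}{2}$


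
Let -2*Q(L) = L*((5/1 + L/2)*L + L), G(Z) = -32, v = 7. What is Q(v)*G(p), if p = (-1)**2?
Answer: 7448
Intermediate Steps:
p = 1
Q(L) = -L*(L + L*(5 + L/2))/2 (Q(L) = -L*((5/1 + L/2)*L + L)/2 = -L*((5*1 + L*(1/2))*L + L)/2 = -L*((5 + L/2)*L + L)/2 = -L*(L*(5 + L/2) + L)/2 = -L*(L + L*(5 + L/2))/2)
Q(v)*G(p) = ((1/4)*7**2*(-12 - 1*7))*(-32) = ((1/4)*49*(-12 - 7))*(-32) = ((1/4)*49*(-19))*(-32) = -931/4*(-32) = 7448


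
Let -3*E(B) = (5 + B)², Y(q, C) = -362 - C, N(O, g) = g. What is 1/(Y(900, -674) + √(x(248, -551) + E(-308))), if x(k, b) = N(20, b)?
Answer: 156/64249 - I*√31154/128498 ≈ 0.0024281 - 0.0013736*I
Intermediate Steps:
x(k, b) = b
E(B) = -(5 + B)²/3
1/(Y(900, -674) + √(x(248, -551) + E(-308))) = 1/((-362 - 1*(-674)) + √(-551 - (5 - 308)²/3)) = 1/((-362 + 674) + √(-551 - ⅓*(-303)²)) = 1/(312 + √(-551 - ⅓*91809)) = 1/(312 + √(-551 - 30603)) = 1/(312 + √(-31154)) = 1/(312 + I*√31154)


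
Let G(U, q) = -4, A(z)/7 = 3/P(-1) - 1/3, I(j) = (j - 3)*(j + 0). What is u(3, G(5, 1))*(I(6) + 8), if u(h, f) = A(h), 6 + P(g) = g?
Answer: -416/3 ≈ -138.67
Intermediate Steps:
I(j) = j*(-3 + j) (I(j) = (-3 + j)*j = j*(-3 + j))
P(g) = -6 + g
A(z) = -16/3 (A(z) = 7*(3/(-6 - 1) - 1/3) = 7*(3/(-7) - 1*⅓) = 7*(3*(-⅐) - ⅓) = 7*(-3/7 - ⅓) = 7*(-16/21) = -16/3)
u(h, f) = -16/3
u(3, G(5, 1))*(I(6) + 8) = -16*(6*(-3 + 6) + 8)/3 = -16*(6*3 + 8)/3 = -16*(18 + 8)/3 = -16/3*26 = -416/3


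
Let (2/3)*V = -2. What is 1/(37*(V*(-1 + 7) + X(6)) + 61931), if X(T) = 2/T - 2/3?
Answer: 3/183758 ≈ 1.6326e-5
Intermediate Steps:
V = -3 (V = (3/2)*(-2) = -3)
X(T) = -⅔ + 2/T (X(T) = 2/T - 2*⅓ = 2/T - ⅔ = -⅔ + 2/T)
1/(37*(V*(-1 + 7) + X(6)) + 61931) = 1/(37*(-3*(-1 + 7) + (-⅔ + 2/6)) + 61931) = 1/(37*(-3*6 + (-⅔ + 2*(⅙))) + 61931) = 1/(37*(-18 + (-⅔ + ⅓)) + 61931) = 1/(37*(-18 - ⅓) + 61931) = 1/(37*(-55/3) + 61931) = 1/(-2035/3 + 61931) = 1/(183758/3) = 3/183758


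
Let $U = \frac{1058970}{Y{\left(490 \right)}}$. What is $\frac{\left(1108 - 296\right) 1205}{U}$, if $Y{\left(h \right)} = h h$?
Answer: $\frac{23492824600}{105897} \approx 2.2185 \cdot 10^{5}$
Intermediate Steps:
$Y{\left(h \right)} = h^{2}$
$U = \frac{105897}{24010}$ ($U = \frac{1058970}{490^{2}} = \frac{1058970}{240100} = 1058970 \cdot \frac{1}{240100} = \frac{105897}{24010} \approx 4.4105$)
$\frac{\left(1108 - 296\right) 1205}{U} = \frac{\left(1108 - 296\right) 1205}{\frac{105897}{24010}} = 812 \cdot 1205 \cdot \frac{24010}{105897} = 978460 \cdot \frac{24010}{105897} = \frac{23492824600}{105897}$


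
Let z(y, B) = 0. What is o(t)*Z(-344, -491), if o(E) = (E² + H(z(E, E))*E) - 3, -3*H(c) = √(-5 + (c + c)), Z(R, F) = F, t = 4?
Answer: -6383 + 1964*I*√5/3 ≈ -6383.0 + 1463.9*I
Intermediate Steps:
H(c) = -√(-5 + 2*c)/3 (H(c) = -√(-5 + (c + c))/3 = -√(-5 + 2*c)/3)
o(E) = -3 + E² - I*E*√5/3 (o(E) = (E² + (-√(-5 + 2*0)/3)*E) - 3 = (E² + (-√(-5 + 0)/3)*E) - 3 = (E² + (-I*√5/3)*E) - 3 = (E² - I*E*√5/3) - 3 = -3 + E² - I*E*√5/3)
o(t)*Z(-344, -491) = (-3 + 4² - ⅓*I*4*√5)*(-491) = (-3 + 16 - 4*I*√5/3)*(-491) = (13 - 4*I*√5/3)*(-491) = -6383 + 1964*I*√5/3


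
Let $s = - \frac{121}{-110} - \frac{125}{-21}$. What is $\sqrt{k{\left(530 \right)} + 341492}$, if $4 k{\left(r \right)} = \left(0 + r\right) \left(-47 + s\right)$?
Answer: $\frac{\sqrt{593054931}}{42} \approx 579.83$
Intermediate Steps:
$s = \frac{1481}{210}$ ($s = \left(-121\right) \left(- \frac{1}{110}\right) - - \frac{125}{21} = \frac{11}{10} + \frac{125}{21} = \frac{1481}{210} \approx 7.0524$)
$k{\left(r \right)} = - \frac{8389 r}{840}$ ($k{\left(r \right)} = \frac{\left(0 + r\right) \left(-47 + \frac{1481}{210}\right)}{4} = \frac{r \left(- \frac{8389}{210}\right)}{4} = \frac{\left(- \frac{8389}{210}\right) r}{4} = - \frac{8389 r}{840}$)
$\sqrt{k{\left(530 \right)} + 341492} = \sqrt{\left(- \frac{8389}{840}\right) 530 + 341492} = \sqrt{- \frac{444617}{84} + 341492} = \sqrt{\frac{28240711}{84}} = \frac{\sqrt{593054931}}{42}$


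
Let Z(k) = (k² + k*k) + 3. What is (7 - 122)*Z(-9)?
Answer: -18975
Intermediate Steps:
Z(k) = 3 + 2*k² (Z(k) = (k² + k²) + 3 = 2*k² + 3 = 3 + 2*k²)
(7 - 122)*Z(-9) = (7 - 122)*(3 + 2*(-9)²) = -115*(3 + 2*81) = -115*(3 + 162) = -115*165 = -18975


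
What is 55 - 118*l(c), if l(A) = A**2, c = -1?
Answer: -63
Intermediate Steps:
55 - 118*l(c) = 55 - 118*(-1)**2 = 55 - 118*1 = 55 - 118 = -63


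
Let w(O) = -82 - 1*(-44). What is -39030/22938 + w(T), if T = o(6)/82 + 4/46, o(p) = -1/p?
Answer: -151779/3823 ≈ -39.702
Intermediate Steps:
T = 961/11316 (T = -1/6/82 + 4/46 = -1*⅙*(1/82) + 4*(1/46) = -⅙*1/82 + 2/23 = -1/492 + 2/23 = 961/11316 ≈ 0.084924)
w(O) = -38 (w(O) = -82 + 44 = -38)
-39030/22938 + w(T) = -39030/22938 - 38 = -39030*1/22938 - 38 = -6505/3823 - 38 = -151779/3823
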